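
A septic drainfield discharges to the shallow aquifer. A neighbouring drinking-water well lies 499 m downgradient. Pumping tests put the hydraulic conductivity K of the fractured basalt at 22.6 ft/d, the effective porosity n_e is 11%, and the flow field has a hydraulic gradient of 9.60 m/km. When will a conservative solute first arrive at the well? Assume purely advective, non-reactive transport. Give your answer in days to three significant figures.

K = 22.6 ft/d × 0.3048 = 6.888 m/d
Darcy flux q = K·i = 6.888 × 0.0096 = 0.06613 m/d
v_s = q/n_e = 0.06613/0.11 = 0.6012 m/d
t = L / v = 499 / 0.6012 = 830.0 d

830 days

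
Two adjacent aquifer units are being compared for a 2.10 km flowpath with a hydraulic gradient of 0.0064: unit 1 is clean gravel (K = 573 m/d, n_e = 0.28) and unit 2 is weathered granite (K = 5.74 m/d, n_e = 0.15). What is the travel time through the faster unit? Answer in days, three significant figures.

160 days

Unit 1 (clean gravel): v = 573×0.0064/0.28 = 13.10 m/d, t = 2100/13.10 = 160.3 d
Unit 2 (weathered granite): v = 5.74×0.0064/0.15 = 0.2449 m/d, t = 2100/0.2449 = 8575 d
Faster unit: t = 160 d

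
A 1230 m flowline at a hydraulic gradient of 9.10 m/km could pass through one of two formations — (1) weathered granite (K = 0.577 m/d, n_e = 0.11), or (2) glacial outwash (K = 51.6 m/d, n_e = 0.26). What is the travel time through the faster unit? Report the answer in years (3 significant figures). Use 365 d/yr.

Unit 1 (weathered granite): v = 0.577×0.0091/0.11 = 0.04773 m/d, t = 1230/0.04773 = 25770 d
Unit 2 (glacial outwash): v = 51.6×0.0091/0.26 = 1.806 m/d, t = 1230/1.806 = 681.1 d
Faster: 681.1 d / 365 = 1.87 yr

1.87 years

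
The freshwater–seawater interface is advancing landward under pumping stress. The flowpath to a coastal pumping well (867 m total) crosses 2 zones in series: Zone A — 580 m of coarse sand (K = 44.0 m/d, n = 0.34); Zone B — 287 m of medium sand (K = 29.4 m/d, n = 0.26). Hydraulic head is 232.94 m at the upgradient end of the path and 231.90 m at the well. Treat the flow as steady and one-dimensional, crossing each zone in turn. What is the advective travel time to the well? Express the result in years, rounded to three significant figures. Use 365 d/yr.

16.4 years

Total head drop ΔH = 232.94 − 231.90 = 1.04 m
Steady 1-D flow in series ⇒ the Darcy flux q is identical in every zone and the zone head losses add (resistances L/K in series).
Σ(L/K) = 580/44.0 + 287/29.4 = 13.18 + 9.762 = 22.94 d
q = ΔH / Σ(L/K) = 1.04 / 22.94 = 0.04533 m/d (same in every zone)
Zone A: v = q/n = 0.04533/0.34 = 0.1333 m/d → t_A = 580/0.1333 = 4350 d
Zone B: v = q/n = 0.04533/0.26 = 0.1743 m/d → t_B = 287/0.1743 = 1646 d
Total t = 4350 + 1646 = 5997 d
   = 5997 / 365 = 16.4 yr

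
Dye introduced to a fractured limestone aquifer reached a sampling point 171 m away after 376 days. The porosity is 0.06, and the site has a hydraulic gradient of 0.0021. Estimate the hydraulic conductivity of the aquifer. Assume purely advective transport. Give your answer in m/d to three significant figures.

13.0 m/d

v = L / t = 171 / 376 = 0.4548 m/d
K = v · n / i = 0.4548 × 0.06 / 0.0021 = 13.0 m/d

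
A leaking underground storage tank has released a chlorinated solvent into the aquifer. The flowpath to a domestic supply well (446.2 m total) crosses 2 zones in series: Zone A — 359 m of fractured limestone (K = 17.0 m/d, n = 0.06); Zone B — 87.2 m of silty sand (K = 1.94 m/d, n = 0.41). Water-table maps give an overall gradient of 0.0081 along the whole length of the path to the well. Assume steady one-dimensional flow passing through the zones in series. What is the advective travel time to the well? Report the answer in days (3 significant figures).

1050 days

Continuity: the same q passes through each zone, so ΔH = q·Σ(L_j/K_j) — the zones act as resistances in series.
Σ(L/K) = 359/17.0 + 87.2/1.94 = 21.12 + 44.95 = 66.07 d
K_eq = L_total / Σ(L/K) = 446.2 / 66.07 = 6.754 m/d
q = K_eq · i = 6.754 × 0.0081 = 0.05471 m/d (same in every zone)
Zone A: v = q/n = 0.05471/0.06 = 0.9118 m/d → t_A = 359/0.9118 = 393.7 d
Zone B: v = q/n = 0.05471/0.41 = 0.1334 m/d → t_B = 87.2/0.1334 = 653.5 d
Total t = 393.7 + 653.5 = 1047 d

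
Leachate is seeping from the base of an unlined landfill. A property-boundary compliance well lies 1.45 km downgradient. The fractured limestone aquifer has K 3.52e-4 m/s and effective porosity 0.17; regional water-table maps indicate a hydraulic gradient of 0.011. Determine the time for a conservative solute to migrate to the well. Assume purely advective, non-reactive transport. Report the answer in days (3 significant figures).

K = 3.52e-4 m/s × 86400 s/d = 30.41 m/d
Darcy flux q = K·i = 30.41 × 0.011 = 0.3345 m/d
Seepage velocity v = q / n = 0.3345 / 0.17 = 1.968 m/d
L = 1.45 km = 1450 m
t = L / v = 1450 / 1.968 = 736.8 d

737 days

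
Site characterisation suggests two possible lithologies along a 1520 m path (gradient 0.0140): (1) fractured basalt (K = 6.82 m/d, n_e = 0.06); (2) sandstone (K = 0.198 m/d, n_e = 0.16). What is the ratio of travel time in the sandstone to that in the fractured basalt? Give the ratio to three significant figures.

91.9

Unit 1 (fractured basalt): v = 6.82×0.014/0.06 = 1.591 m/d, t = 1520/1.591 = 955.2 d
Unit 2 (sandstone): v = 0.198×0.014/0.16 = 0.01733 m/d, t = 1520/0.01733 = 87730 d
t(sandstone) / t(fractured basalt) = 87730/955.2 = 91.9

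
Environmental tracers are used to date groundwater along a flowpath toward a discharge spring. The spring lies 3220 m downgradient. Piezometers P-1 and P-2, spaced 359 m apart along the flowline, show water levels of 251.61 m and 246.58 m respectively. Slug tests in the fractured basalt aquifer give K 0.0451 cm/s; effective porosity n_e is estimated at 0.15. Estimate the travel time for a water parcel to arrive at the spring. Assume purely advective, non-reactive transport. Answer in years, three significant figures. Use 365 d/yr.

Hydraulic gradient i = (251.61 − 246.58) / 359 = 5.03 / 359 = 0.01401
K = 0.0451 cm/s × 864 = 38.97 m/d
Darcy flux q = K·i = 38.97 × 0.01401 = 0.5460 m/d
Seepage velocity v = q / n = 0.5460 / 0.15 = 3.640 m/d
t = L / v = 3220 / 3.640 = 884.7 d
   = 884.7 / 365 = 2.42 yr

2.42 years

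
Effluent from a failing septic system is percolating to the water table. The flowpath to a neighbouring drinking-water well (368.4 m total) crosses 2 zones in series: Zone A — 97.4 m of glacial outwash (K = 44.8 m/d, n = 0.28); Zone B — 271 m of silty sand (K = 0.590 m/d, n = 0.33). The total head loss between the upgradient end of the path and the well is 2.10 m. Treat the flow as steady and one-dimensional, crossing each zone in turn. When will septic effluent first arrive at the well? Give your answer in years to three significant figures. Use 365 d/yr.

70.3 years

Steady 1-D flow in series ⇒ the Darcy flux q is identical in every zone and the zone head losses add (resistances L/K in series).
Σ(L/K) = 97.4/44.8 + 271/0.590 = 2.174 + 459.3 = 461.5 d
q = ΔH / Σ(L/K) = 2.10 / 461.5 = 0.004550 m/d (same in every zone)
Zone A: v = q/n = 0.004550/0.28 = 0.01625 m/d → t_A = 97.4/0.01625 = 5993 d
Zone B: v = q/n = 0.004550/0.33 = 0.01379 m/d → t_B = 271/0.01379 = 19650 d
Total t = 5993 + 19650 = 25650 d
   = 25650 / 365 = 70.3 yr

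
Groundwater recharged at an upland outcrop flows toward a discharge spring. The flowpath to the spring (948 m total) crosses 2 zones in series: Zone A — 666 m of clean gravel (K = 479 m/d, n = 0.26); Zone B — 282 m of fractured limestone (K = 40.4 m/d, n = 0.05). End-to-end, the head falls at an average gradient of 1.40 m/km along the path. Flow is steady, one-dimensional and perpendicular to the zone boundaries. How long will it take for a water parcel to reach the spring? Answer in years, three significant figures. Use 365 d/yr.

Continuity: the same q passes through each zone, so ΔH = q·Σ(L_j/K_j) — the zones act as resistances in series.
Σ(L/K) = 666/479 + 282/40.4 = 1.390 + 6.980 = 8.371 d
K_eq = L_total / Σ(L/K) = 948 / 8.371 = 113.3 m/d
q = K_eq · i = 113.3 × 0.0014 = 0.1586 m/d (same in every zone)
Zone A: v = q/n = 0.1586/0.26 = 0.6098 m/d → t_A = 666/0.6098 = 1092 d
Zone B: v = q/n = 0.1586/0.05 = 3.171 m/d → t_B = 282/3.171 = 88.93 d
Total t = 1092 + 88.93 = 1181 d
   = 1181 / 365 = 3.24 yr

3.24 years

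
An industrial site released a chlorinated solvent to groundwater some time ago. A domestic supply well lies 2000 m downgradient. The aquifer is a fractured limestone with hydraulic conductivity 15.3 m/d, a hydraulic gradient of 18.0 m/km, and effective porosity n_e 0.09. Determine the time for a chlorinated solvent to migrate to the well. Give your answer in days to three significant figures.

654 days

Darcy flux q = K·i = 15.3 × 0.018 = 0.2754 m/d
Seepage velocity v = q / n = 0.2754 / 0.09 = 3.060 m/d
t = L / v = 2000 / 3.060 = 653.6 d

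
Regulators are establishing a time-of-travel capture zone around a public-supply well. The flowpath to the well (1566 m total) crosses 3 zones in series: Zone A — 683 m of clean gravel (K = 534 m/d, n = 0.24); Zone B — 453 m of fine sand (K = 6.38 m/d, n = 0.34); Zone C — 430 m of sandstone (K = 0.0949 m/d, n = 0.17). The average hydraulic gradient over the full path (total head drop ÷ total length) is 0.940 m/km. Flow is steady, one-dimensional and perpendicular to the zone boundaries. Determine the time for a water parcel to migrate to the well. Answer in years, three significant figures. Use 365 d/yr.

Continuity: the same q passes through each zone, so ΔH = q·Σ(L_j/K_j) — the zones act as resistances in series.
Σ(L/K) = 683/534 + 453/6.38 + 430/0.0949 = 1.279 + 71.00 + 4531 = 4603 d
K_eq = L_total / Σ(L/K) = 1566 / 4603 = 0.3402 m/d
q = K_eq · i = 0.3402 × 9.4e-4 = 3.198e-4 m/d (same in every zone)
Zone A: v = q/n = 3.198e-4/0.24 = 0.001332 m/d → t_A = 683/0.001332 = 512600 d
Zone B: v = q/n = 3.198e-4/0.34 = 9.405e-4 m/d → t_B = 453/9.405e-4 = 481700 d
Zone C: v = q/n = 3.198e-4/0.17 = 0.001881 m/d → t_C = 430/0.001881 = 228600 d
Total t = 512600 + 481700 + 228600 = 1.223e6 d
   = 1.223e6 / 365 = 3350 yr

3350 years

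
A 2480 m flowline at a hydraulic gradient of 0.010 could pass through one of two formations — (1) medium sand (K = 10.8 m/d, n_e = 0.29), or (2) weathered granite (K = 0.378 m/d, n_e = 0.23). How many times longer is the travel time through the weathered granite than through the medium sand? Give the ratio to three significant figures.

22.7

Unit 1 (medium sand): v = 10.8×0.010/0.29 = 0.3724 m/d, t = 2480/0.3724 = 6659 d
Unit 2 (weathered granite): v = 0.378×0.010/0.23 = 0.01643 m/d, t = 2480/0.01643 = 150900 d
t(weathered granite) / t(medium sand) = 150900/6659 = 22.7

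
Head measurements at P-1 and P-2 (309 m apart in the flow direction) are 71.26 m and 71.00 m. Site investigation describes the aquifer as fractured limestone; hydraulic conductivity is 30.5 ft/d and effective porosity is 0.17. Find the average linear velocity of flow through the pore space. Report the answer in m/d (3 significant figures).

0.0460 m/d

Hydraulic gradient i = (71.26 − 71.00) / 309 = 0.26 / 309 = 8.414e-4
K = 30.5 ft/d × 0.3048 = 9.296 m/d
Specific discharge q = 9.296 × 8.414e-4 = 0.007822 m/d
v = Ki/n = 9.296·8.414e-4/0.17 = 0.04601 m/d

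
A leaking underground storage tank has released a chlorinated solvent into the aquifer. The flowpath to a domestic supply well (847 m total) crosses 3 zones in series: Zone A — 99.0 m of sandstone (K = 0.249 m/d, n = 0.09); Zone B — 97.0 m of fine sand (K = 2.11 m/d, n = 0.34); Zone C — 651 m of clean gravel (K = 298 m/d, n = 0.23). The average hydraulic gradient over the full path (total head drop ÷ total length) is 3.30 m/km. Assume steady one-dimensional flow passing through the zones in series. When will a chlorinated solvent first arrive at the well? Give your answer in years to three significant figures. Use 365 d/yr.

83.7 years

For zones in series the flux q is common to all zones; the equivalent conductivity is the harmonic (thickness-weighted) mean, K_eq = L_total / Σ(L_j/K_j).
Σ(L/K) = 99.0/0.249 + 97.0/2.11 + 651/298 = 397.6 + 45.97 + 2.185 = 445.7 d
K_eq = L_total / Σ(L/K) = 847 / 445.7 = 1.900 m/d
q = K_eq · i = 1.900 × 0.0033 = 0.006271 m/d (same in every zone)
Zone A: v = q/n = 0.006271/0.09 = 0.06967 m/d → t_A = 99.0/0.06967 = 1421 d
Zone B: v = q/n = 0.006271/0.34 = 0.01844 m/d → t_B = 97.0/0.01844 = 5259 d
Zone C: v = q/n = 0.006271/0.23 = 0.02726 m/d → t_C = 651/0.02726 = 23880 d
Total t = 1421 + 5259 + 23880 = 30560 d
   = 30560 / 365 = 83.7 yr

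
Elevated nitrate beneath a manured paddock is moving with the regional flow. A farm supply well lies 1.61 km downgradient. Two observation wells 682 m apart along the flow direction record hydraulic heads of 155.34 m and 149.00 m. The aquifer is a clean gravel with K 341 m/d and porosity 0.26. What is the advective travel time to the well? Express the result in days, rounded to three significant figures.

Hydraulic gradient i = (155.34 − 149.00) / 682 = 6.34 / 682 = 0.009296
Darcy flux q = K·i = 341 × 0.009296 = 3.170 m/d
v_s = q/n_e = 3.170/0.26 = 12.19 m/d
L = 1.61 km = 1610 m
t = L / v = 1610 / 12.19 = 132.1 d

132 days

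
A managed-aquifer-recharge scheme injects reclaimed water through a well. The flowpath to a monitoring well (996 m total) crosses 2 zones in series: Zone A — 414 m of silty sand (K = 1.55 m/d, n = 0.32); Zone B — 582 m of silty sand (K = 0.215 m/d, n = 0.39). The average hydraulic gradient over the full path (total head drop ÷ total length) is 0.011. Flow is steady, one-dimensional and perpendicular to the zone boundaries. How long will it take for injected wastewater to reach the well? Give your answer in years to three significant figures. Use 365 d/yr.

For zones in series the flux q is common to all zones; the equivalent conductivity is the harmonic (thickness-weighted) mean, K_eq = L_total / Σ(L_j/K_j).
Σ(L/K) = 414/1.55 + 582/0.215 = 267.1 + 2707 = 2974 d
K_eq = L_total / Σ(L/K) = 996 / 2974 = 0.3349 m/d
q = K_eq · i = 0.3349 × 0.011 = 0.003684 m/d (same in every zone)
Zone A: v = q/n = 0.003684/0.32 = 0.01151 m/d → t_A = 414/0.01151 = 35960 d
Zone B: v = q/n = 0.003684/0.39 = 0.009446 m/d → t_B = 582/0.009446 = 61620 d
Total t = 35960 + 61620 = 97580 d
   = 97580 / 365 = 267 yr

267 years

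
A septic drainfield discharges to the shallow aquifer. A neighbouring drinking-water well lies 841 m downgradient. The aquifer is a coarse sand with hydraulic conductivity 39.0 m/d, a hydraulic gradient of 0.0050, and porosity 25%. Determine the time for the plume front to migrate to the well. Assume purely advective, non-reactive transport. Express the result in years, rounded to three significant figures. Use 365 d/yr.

q = Ki = 39.0 × 0.0050 = 0.1950 m/d
Average linear velocity = 0.1950 / 0.25 = 0.7800 m/d
t = L / v = 841 / 0.7800 = 1078 d
   = 1078 / 365 = 2.95 yr

2.95 years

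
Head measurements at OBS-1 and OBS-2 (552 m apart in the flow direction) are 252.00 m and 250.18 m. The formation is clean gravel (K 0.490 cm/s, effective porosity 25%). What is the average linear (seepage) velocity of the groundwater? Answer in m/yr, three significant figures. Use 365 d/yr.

2040 m/yr

Hydraulic gradient i = (252.00 − 250.18) / 552 = 1.82 / 552 = 0.003297
K = 0.490 cm/s × 864 = 423.4 m/d
q = Ki = 423.4 × 0.003297 = 1.396 m/d
v = Ki/n = 423.4·0.003297/0.25 = 5.583 m/d
   = 5.583 × 365 = 2040 m/yr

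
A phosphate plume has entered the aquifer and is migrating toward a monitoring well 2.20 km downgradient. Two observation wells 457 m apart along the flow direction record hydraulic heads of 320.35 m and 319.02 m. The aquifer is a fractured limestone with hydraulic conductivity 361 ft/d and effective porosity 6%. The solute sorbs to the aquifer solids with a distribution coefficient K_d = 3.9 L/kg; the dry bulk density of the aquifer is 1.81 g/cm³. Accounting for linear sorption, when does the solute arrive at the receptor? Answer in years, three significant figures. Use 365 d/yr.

Hydraulic gradient i = (320.35 − 319.02) / 457 = 1.33 / 457 = 0.002910
K = 361 ft/d × 0.3048 = 110.0 m/d
Darcy flux q = K·i = 110.0 × 0.002910 = 0.3202 m/d
Average linear velocity = 0.3202 / 0.06 = 5.337 m/d
Retardation R = 1 + ρ_b·K_d/n = 1 + 1.81×3.9/0.06 = 118.7
Contaminant velocity v_c = v/R = 5.337/118.7 = 0.04498 m/d
L = 2.20 km = 2200 m
t = L/v_c = 2200/0.04498 = 48910 d
   = 48910/365 = 134 yr

134 years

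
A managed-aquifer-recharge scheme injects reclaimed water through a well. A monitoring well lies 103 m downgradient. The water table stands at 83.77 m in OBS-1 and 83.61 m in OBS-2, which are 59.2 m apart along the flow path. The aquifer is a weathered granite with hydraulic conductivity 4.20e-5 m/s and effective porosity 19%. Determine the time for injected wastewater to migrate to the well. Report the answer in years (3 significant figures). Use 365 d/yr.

5.47 years

Hydraulic gradient i = (83.77 − 83.61) / 59.2 = 0.16 / 59.2 = 0.002703
K = 4.20e-5 m/s × 86400 s/d = 3.629 m/d
q = Ki = 3.629 × 0.002703 = 0.009808 m/d
v_s = q/n_e = 0.009808/0.19 = 0.05162 m/d
t = L / v = 103 / 0.05162 = 1995 d
   = 1995 / 365 = 5.47 yr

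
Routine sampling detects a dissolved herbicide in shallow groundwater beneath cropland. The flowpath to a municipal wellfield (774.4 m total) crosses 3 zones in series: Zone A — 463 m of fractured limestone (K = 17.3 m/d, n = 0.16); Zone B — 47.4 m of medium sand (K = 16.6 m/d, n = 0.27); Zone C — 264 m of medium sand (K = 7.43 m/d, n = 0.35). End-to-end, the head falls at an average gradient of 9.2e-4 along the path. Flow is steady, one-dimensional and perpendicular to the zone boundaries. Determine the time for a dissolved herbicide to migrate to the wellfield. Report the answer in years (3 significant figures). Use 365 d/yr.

44.9 years

Continuity: the same q passes through each zone, so ΔH = q·Σ(L_j/K_j) — the zones act as resistances in series.
Σ(L/K) = 463/17.3 + 47.4/16.6 + 264/7.43 = 26.76 + 2.855 + 35.53 = 65.15 d
K_eq = L_total / Σ(L/K) = 774.4 / 65.15 = 11.89 m/d
q = K_eq · i = 11.89 × 9.2e-4 = 0.01094 m/d (same in every zone)
Zone A: v = q/n = 0.01094/0.16 = 0.06835 m/d → t_A = 463/0.06835 = 6774 d
Zone B: v = q/n = 0.01094/0.27 = 0.04050 m/d → t_B = 47.4/0.04050 = 1170 d
Zone C: v = q/n = 0.01094/0.35 = 0.03124 m/d → t_C = 264/0.03124 = 8450 d
Total t = 6774 + 1170 + 8450 = 16390 d
   = 16390 / 365 = 44.9 yr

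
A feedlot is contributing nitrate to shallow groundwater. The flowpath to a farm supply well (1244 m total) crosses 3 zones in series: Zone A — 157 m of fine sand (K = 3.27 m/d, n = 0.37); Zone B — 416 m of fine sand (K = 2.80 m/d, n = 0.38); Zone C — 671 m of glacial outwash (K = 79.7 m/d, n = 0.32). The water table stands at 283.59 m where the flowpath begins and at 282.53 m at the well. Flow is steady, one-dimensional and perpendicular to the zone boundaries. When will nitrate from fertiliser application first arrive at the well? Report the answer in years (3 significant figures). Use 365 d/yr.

Total head drop ΔH = 283.59 − 282.53 = 1.06 m
Continuity: the same q passes through each zone, so ΔH = q·Σ(L_j/K_j) — the zones act as resistances in series.
Σ(L/K) = 157/3.27 + 416/2.80 + 671/79.7 = 48.01 + 148.6 + 8.419 = 205.0 d
q = ΔH / Σ(L/K) = 1.06 / 205.0 = 0.005171 m/d (same in every zone)
Zone A: v = q/n = 0.005171/0.37 = 0.01397 m/d → t_A = 157/0.01397 = 11230 d
Zone B: v = q/n = 0.005171/0.38 = 0.01361 m/d → t_B = 416/0.01361 = 30570 d
Zone C: v = q/n = 0.005171/0.32 = 0.01616 m/d → t_C = 671/0.01616 = 41530 d
Total t = 11230 + 30570 + 41530 = 83330 d
   = 83330 / 365 = 228 yr

228 years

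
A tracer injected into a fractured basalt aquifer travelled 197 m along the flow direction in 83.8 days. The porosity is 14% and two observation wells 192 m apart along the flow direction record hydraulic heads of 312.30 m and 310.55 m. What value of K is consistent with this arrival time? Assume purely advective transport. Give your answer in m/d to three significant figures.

Hydraulic gradient i = (312.30 − 310.55) / 192 = 1.75 / 192 = 0.009115
v = L / t = 197 / 83.8 = 2.351 m/d
K = v · n / i = 2.351 × 0.14 / 0.009115 = 36.1 m/d

36.1 m/d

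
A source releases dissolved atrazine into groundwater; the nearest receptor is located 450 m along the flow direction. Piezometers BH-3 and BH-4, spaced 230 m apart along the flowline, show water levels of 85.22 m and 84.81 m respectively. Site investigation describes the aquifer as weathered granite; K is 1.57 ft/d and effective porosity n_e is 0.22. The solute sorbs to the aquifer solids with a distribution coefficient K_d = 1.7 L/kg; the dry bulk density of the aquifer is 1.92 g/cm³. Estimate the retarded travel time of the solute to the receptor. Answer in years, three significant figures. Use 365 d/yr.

Hydraulic gradient i = (85.22 − 84.81) / 230 = 0.41 / 230 = 0.001783
K = 1.57 ft/d × 0.3048 = 0.4785 m/d
Darcy flux q = K·i = 0.4785 × 0.001783 = 8.530e-4 m/d
v_s = q/n_e = 8.530e-4/0.22 = 0.003877 m/d
Retardation R = 1 + ρ_b·K_d/n = 1 + 1.92×1.7/0.22 = 15.84
Contaminant velocity v_c = v/R = 0.003877/15.84 = 2.448e-4 m/d
t = L/v_c = 450/2.448e-4 = 1.838e6 d
   = 1.838e6/365 = 5040 yr

5040 years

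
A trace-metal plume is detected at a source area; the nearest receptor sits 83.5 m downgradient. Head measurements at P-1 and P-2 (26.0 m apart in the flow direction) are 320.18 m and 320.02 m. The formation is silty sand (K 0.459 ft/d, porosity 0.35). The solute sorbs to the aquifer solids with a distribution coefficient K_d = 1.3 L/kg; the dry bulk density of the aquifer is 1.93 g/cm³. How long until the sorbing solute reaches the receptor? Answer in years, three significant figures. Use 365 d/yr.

Hydraulic gradient i = (320.18 − 320.02) / 26.0 = 0.16 / 26.0 = 0.006154
K = 0.459 ft/d × 0.3048 = 0.1399 m/d
Darcy flux q = K·i = 0.1399 × 0.006154 = 8.609e-4 m/d
Average linear velocity = 8.609e-4 / 0.35 = 0.002460 m/d
Retardation R = 1 + ρ_b·K_d/n = 1 + 1.93×1.3/0.35 = 8.169
Contaminant velocity v_c = v/R = 0.002460/8.169 = 3.011e-4 m/d
t = L/v_c = 83.5/3.011e-4 = 277300 d
   = 277300/365 = 760 yr

760 years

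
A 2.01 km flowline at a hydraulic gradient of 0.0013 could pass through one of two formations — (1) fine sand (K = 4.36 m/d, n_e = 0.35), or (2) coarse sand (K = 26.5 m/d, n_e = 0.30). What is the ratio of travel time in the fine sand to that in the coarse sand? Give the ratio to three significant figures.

7.09

Unit 1 (fine sand): v = 4.36×0.0013/0.35 = 0.01619 m/d, t = 2010/0.01619 = 124100 d
Unit 2 (coarse sand): v = 26.5×0.0013/0.30 = 0.1148 m/d, t = 2010/0.1148 = 17500 d
t(fine sand) / t(coarse sand) = 124100/17500 = 7.09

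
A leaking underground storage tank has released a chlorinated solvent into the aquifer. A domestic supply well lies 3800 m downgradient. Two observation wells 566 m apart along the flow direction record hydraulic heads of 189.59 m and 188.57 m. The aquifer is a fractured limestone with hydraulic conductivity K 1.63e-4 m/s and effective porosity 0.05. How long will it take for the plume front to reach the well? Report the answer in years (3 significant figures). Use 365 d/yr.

20.5 years

Hydraulic gradient i = (189.59 − 188.57) / 566 = 1.02 / 566 = 0.001802
K = 1.63e-4 m/s × 86400 s/d = 14.08 m/d
Specific discharge q = 14.08 × 0.001802 = 0.02538 m/d
Seepage velocity v = q / n = 0.02538 / 0.05 = 0.5076 m/d
t = L / v = 3800 / 0.5076 = 7486 d
   = 7486 / 365 = 20.5 yr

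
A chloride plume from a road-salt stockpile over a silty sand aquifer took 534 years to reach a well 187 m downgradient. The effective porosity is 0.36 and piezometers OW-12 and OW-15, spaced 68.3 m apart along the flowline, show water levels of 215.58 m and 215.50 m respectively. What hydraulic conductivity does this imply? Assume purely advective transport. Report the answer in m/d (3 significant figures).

0.295 m/d

Hydraulic gradient i = (215.58 − 215.50) / 68.3 = 0.08 / 68.3 = 0.001171
t = 534 years = 194900 d
v = L / t = 187 / 194900 = 9.594e-4 m/d
K = v · n / i = 9.594e-4 × 0.36 / 0.001171 = 0.295 m/d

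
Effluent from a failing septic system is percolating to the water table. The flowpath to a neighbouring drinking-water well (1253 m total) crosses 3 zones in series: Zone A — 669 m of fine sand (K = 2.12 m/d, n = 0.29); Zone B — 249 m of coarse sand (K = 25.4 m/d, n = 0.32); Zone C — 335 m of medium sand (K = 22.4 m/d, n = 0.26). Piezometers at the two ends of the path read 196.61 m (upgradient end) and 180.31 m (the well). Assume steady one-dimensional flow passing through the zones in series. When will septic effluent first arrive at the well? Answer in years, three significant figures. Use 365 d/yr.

Total head drop ΔH = 196.61 − 180.31 = 16.30 m
Continuity: the same q passes through each zone, so ΔH = q·Σ(L_j/K_j) — the zones act as resistances in series.
Σ(L/K) = 669/2.12 + 249/25.4 + 335/22.4 = 315.6 + 9.803 + 14.96 = 340.3 d
q = ΔH / Σ(L/K) = 16.30 / 340.3 = 0.04790 m/d (same in every zone)
Zone A: v = q/n = 0.04790/0.29 = 0.1652 m/d → t_A = 669/0.1652 = 4051 d
Zone B: v = q/n = 0.04790/0.32 = 0.1497 m/d → t_B = 249/0.1497 = 1664 d
Zone C: v = q/n = 0.04790/0.26 = 0.1842 m/d → t_C = 335/0.1842 = 1819 d
Total t = 4051 + 1664 + 1819 = 7533 d
   = 7533 / 365 = 20.6 yr

20.6 years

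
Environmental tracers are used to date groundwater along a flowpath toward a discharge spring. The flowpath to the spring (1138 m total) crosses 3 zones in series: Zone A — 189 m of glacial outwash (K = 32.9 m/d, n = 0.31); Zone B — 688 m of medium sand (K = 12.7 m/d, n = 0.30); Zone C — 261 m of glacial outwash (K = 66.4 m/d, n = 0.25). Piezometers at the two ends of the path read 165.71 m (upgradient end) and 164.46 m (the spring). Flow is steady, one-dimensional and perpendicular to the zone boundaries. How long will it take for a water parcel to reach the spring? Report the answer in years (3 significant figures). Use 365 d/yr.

Total head drop ΔH = 165.71 − 164.46 = 1.25 m
Continuity: the same q passes through each zone, so ΔH = q·Σ(L_j/K_j) — the zones act as resistances in series.
Σ(L/K) = 189/32.9 + 688/12.7 + 261/66.4 = 5.745 + 54.17 + 3.931 = 63.85 d
q = ΔH / Σ(L/K) = 1.25 / 63.85 = 0.01958 m/d (same in every zone)
Zone A: v = q/n = 0.01958/0.31 = 0.06315 m/d → t_A = 189/0.06315 = 2993 d
Zone B: v = q/n = 0.01958/0.30 = 0.06526 m/d → t_B = 688/0.06526 = 10540 d
Zone C: v = q/n = 0.01958/0.25 = 0.07831 m/d → t_C = 261/0.07831 = 3333 d
Total t = 2993 + 10540 + 3333 = 16870 d
   = 16870 / 365 = 46.2 yr

46.2 years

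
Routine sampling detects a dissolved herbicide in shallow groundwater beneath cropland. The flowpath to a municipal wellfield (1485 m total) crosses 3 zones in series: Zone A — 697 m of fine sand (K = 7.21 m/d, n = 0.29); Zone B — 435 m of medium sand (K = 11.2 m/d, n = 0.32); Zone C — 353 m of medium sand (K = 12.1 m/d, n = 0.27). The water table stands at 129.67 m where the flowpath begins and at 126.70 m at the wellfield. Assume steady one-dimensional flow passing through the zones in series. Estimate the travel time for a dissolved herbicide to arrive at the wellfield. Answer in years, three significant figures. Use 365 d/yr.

66.3 years

Total head drop ΔH = 129.67 − 126.70 = 2.97 m
Steady 1-D flow in series ⇒ the Darcy flux q is identical in every zone and the zone head losses add (resistances L/K in series).
Σ(L/K) = 697/7.21 + 435/11.2 + 353/12.1 = 96.67 + 38.84 + 29.17 = 164.7 d
q = ΔH / Σ(L/K) = 2.97 / 164.7 = 0.01803 m/d (same in every zone)
Zone A: v = q/n = 0.01803/0.29 = 0.06219 m/d → t_A = 697/0.06219 = 11210 d
Zone B: v = q/n = 0.01803/0.32 = 0.05636 m/d → t_B = 435/0.05636 = 7719 d
Zone C: v = q/n = 0.01803/0.27 = 0.06679 m/d → t_C = 353/0.06679 = 5285 d
Total t = 11210 + 7719 + 5285 = 24210 d
   = 24210 / 365 = 66.3 yr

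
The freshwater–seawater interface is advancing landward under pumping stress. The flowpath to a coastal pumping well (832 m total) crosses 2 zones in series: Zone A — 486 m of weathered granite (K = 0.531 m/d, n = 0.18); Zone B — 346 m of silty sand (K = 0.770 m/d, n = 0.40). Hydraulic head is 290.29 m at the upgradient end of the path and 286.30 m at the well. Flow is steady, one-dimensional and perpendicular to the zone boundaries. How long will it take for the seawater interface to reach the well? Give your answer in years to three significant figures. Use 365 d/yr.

212 years

Total head drop ΔH = 290.29 − 286.30 = 3.99 m
Steady 1-D flow in series ⇒ the Darcy flux q is identical in every zone and the zone head losses add (resistances L/K in series).
Σ(L/K) = 486/0.531 + 346/0.770 = 915.3 + 449.4 = 1365 d
q = ΔH / Σ(L/K) = 3.99 / 1365 = 0.002924 m/d (same in every zone)
Zone A: v = q/n = 0.002924/0.18 = 0.01624 m/d → t_A = 486/0.01624 = 29920 d
Zone B: v = q/n = 0.002924/0.40 = 0.007310 m/d → t_B = 346/0.007310 = 47330 d
Total t = 29920 + 47330 = 77250 d
   = 77250 / 365 = 212 yr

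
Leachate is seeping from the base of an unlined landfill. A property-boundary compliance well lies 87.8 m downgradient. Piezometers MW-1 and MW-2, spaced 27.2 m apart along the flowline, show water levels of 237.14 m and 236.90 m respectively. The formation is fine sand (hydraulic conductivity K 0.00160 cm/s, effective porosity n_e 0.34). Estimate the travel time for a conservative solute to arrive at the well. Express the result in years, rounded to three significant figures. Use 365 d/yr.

Hydraulic gradient i = (237.14 − 236.90) / 27.2 = 0.24 / 27.2 = 0.008824
K = 0.00160 cm/s × 864 = 1.382 m/d
Darcy flux q = K·i = 1.382 × 0.008824 = 0.01220 m/d
Average linear velocity = 0.01220 / 0.34 = 0.03588 m/d
t = L / v = 87.8 / 0.03588 = 2447 d
   = 2447 / 365 = 6.71 yr

6.71 years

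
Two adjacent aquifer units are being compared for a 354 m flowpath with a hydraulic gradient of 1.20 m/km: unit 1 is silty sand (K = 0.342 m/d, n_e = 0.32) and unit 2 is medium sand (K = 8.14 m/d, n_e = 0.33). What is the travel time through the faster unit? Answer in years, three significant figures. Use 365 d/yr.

Unit 1 (silty sand): v = 0.342×0.0012/0.32 = 0.001283 m/d, t = 354/0.001283 = 276000 d
Unit 2 (medium sand): v = 8.14×0.0012/0.33 = 0.02960 m/d, t = 354/0.02960 = 11960 d
Faster: 11960 d / 365 = 32.8 yr

32.8 years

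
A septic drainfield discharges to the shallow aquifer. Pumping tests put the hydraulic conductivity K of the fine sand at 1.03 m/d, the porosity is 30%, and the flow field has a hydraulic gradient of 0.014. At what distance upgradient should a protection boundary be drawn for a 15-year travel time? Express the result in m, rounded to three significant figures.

Specific discharge q = 1.03 × 0.014 = 0.01442 m/d
Seepage velocity v = q / n = 0.01442 / 0.30 = 0.04807 m/d
T = 15 yr × 365 = 5475 d
L = v × T = 0.04807 × 5475 = 263.2 m

263 m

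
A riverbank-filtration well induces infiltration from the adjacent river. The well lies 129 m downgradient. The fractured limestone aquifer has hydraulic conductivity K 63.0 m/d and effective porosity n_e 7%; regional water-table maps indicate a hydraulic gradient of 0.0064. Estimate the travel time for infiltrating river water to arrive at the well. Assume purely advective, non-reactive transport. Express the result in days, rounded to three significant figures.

22.4 days

Darcy flux q = K·i = 63.0 × 0.0064 = 0.4032 m/d
Seepage velocity v = q / n = 0.4032 / 0.07 = 5.760 m/d
t = L / v = 129 / 5.760 = 22.40 d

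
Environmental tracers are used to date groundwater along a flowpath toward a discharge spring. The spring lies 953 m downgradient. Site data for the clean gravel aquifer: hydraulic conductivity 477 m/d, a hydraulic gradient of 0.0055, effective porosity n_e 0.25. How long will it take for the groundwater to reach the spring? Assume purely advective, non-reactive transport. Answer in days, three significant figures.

Darcy flux q = K·i = 477 × 0.0055 = 2.624 m/d
Average linear velocity = 2.624 / 0.25 = 10.49 m/d
t = L / v = 953 / 10.49 = 90.81 d

90.8 days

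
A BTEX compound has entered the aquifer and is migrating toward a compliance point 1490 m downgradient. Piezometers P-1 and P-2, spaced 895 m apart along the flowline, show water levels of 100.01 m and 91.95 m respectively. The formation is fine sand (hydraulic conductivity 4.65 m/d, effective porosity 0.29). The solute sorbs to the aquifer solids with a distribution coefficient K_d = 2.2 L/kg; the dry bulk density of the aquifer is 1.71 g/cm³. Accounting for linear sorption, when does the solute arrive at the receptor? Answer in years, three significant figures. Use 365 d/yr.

395 years

Hydraulic gradient i = (100.01 − 91.95) / 895 = 8.06 / 895 = 0.009006
Specific discharge q = 4.65 × 0.009006 = 0.04188 m/d
v_s = q/n_e = 0.04188/0.29 = 0.1444 m/d
Retardation R = 1 + ρ_b·K_d/n = 1 + 1.71×2.2/0.29 = 13.97
Contaminant velocity v_c = v/R = 0.1444/13.97 = 0.01033 m/d
t = L/v_c = 1490/0.01033 = 144200 d
   = 144200/365 = 395 yr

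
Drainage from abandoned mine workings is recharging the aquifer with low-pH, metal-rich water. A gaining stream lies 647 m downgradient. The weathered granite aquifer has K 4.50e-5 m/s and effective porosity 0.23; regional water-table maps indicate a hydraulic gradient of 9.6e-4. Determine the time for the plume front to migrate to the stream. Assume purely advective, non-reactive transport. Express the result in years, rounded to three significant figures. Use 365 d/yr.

K = 4.50e-5 m/s × 86400 s/d = 3.888 m/d
q = Ki = 3.888 × 9.6e-4 = 0.003732 m/d
Average linear velocity = 0.003732 / 0.23 = 0.01623 m/d
t = L / v = 647 / 0.01623 = 39870 d
   = 39870 / 365 = 109 yr

109 years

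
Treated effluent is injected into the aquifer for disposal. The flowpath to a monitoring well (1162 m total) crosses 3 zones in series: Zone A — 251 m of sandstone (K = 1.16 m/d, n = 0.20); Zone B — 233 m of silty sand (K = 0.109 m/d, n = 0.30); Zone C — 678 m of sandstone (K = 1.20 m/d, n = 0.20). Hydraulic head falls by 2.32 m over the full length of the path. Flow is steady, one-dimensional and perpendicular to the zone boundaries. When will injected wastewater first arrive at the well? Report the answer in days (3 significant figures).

322000 days

Steady 1-D flow in series ⇒ the Darcy flux q is identical in every zone and the zone head losses add (resistances L/K in series).
Σ(L/K) = 251/1.16 + 233/0.109 + 678/1.20 = 216.4 + 2138 + 565.0 = 2919 d
q = ΔH / Σ(L/K) = 2.32 / 2919 = 7.948e-4 m/d (same in every zone)
Zone A: v = q/n = 7.948e-4/0.20 = 0.003974 m/d → t_A = 251/0.003974 = 63160 d
Zone B: v = q/n = 7.948e-4/0.30 = 0.002649 m/d → t_B = 233/0.002649 = 87950 d
Zone C: v = q/n = 7.948e-4/0.20 = 0.003974 m/d → t_C = 678/0.003974 = 170600 d
Total t = 63160 + 87950 + 170600 = 321700 d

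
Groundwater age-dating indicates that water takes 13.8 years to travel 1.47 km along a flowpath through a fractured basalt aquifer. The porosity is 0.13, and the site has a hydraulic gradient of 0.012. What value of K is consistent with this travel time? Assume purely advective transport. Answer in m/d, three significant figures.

3.16 m/d

t = 13.8 years = 5037 d
L = 1.47 km = 1470 m
v = L / t = 1470 / 5037 = 0.2918 m/d
K = v · n / i = 0.2918 × 0.13 / 0.012 = 3.16 m/d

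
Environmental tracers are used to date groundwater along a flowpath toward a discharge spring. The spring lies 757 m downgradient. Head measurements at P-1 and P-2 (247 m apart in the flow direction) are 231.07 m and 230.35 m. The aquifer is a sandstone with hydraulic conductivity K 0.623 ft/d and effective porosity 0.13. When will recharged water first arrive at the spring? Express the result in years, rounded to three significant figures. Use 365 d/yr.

487 years

Hydraulic gradient i = (231.07 − 230.35) / 247 = 0.72 / 247 = 0.002915
K = 0.623 ft/d × 0.3048 = 0.1899 m/d
q = Ki = 0.1899 × 0.002915 = 5.535e-4 m/d
v_s = q/n_e = 5.535e-4/0.13 = 0.004258 m/d
t = L / v = 757 / 0.004258 = 177800 d
   = 177800 / 365 = 487 yr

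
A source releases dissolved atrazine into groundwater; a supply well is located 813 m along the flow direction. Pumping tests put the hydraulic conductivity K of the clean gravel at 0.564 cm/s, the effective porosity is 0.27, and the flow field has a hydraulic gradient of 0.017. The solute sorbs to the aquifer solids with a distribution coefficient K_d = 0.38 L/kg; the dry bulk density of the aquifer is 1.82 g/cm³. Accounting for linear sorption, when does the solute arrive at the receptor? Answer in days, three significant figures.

K = 0.564 cm/s × 864 = 487.3 m/d
q = Ki = 487.3 × 0.017 = 8.284 m/d
Average linear velocity = 8.284 / 0.27 = 30.68 m/d
Retardation R = 1 + ρ_b·K_d/n = 1 + 1.82×0.38/0.27 = 3.561
Contaminant velocity v_c = v/R = 30.68/3.561 = 8.615 m/d
t = L/v_c = 813/8.615 = 94.37 d

94.4 days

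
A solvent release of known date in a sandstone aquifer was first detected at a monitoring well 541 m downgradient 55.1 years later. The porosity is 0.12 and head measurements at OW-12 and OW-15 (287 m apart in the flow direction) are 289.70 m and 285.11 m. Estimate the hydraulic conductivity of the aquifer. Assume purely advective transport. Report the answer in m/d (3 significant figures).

0.202 m/d

Hydraulic gradient i = (289.70 − 285.11) / 287 = 4.59 / 287 = 0.01599
t = 55.1 years = 20110 d
v = L / t = 541 / 20110 = 0.02690 m/d
K = v · n / i = 0.02690 × 0.12 / 0.01599 = 0.202 m/d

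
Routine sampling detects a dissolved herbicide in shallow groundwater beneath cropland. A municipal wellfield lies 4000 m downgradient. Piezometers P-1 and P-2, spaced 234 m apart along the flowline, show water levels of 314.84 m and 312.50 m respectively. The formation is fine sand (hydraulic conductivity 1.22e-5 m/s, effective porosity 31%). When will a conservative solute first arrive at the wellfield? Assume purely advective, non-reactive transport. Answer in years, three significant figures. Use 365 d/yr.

Hydraulic gradient i = (314.84 − 312.50) / 234 = 2.34 / 234 = 0.01000
K = 1.22e-5 m/s × 86400 s/d = 1.054 m/d
Specific discharge q = 1.054 × 0.01000 = 0.01054 m/d
v_s = q/n_e = 0.01054/0.31 = 0.03400 m/d
t = L / v = 4000 / 0.03400 = 117600 d
   = 117600 / 365 = 322 yr

322 years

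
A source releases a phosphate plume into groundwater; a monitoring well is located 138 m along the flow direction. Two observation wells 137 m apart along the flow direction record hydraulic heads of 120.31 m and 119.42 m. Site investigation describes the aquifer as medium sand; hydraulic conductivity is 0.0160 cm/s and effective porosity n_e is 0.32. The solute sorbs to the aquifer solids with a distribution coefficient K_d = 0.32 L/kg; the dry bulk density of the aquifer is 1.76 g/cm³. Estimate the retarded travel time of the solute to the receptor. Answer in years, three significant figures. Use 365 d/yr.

3.72 years

Hydraulic gradient i = (120.31 − 119.42) / 137 = 0.89 / 137 = 0.006496
K = 0.0160 cm/s × 864 = 13.82 m/d
Darcy flux q = K·i = 13.82 × 0.006496 = 0.08981 m/d
v_s = q/n_e = 0.08981/0.32 = 0.2806 m/d
Retardation R = 1 + ρ_b·K_d/n = 1 + 1.76×0.32/0.32 = 2.760
Contaminant velocity v_c = v/R = 0.2806/2.760 = 0.1017 m/d
t = L/v_c = 138/0.1017 = 1357 d
   = 1357/365 = 3.72 yr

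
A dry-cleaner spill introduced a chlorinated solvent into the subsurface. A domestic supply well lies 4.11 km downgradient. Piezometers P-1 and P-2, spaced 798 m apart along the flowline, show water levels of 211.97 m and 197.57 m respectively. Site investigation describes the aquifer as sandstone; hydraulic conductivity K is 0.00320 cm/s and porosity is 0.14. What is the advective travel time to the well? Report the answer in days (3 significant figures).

Hydraulic gradient i = (211.97 − 197.57) / 798 = 14.40 / 798 = 0.01805
K = 0.00320 cm/s × 864 = 2.765 m/d
q = Ki = 2.765 × 0.01805 = 0.04989 m/d
v_s = q/n_e = 0.04989/0.14 = 0.3564 m/d
L = 4.11 km = 4110 m
t = L / v = 4110 / 0.3564 = 11530 d

11500 days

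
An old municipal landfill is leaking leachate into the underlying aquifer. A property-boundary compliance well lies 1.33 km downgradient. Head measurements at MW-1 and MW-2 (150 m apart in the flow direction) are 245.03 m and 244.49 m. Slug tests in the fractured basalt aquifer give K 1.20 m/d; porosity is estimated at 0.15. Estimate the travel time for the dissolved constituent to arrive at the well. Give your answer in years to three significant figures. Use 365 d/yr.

127 years

Hydraulic gradient i = (245.03 − 244.49) / 150 = 0.54 / 150 = 0.003600
Specific discharge q = 1.20 × 0.003600 = 0.004320 m/d
Seepage velocity v = q / n = 0.004320 / 0.15 = 0.02880 m/d
L = 1.33 km = 1330 m
t = L / v = 1330 / 0.02880 = 46180 d
   = 46180 / 365 = 127 yr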